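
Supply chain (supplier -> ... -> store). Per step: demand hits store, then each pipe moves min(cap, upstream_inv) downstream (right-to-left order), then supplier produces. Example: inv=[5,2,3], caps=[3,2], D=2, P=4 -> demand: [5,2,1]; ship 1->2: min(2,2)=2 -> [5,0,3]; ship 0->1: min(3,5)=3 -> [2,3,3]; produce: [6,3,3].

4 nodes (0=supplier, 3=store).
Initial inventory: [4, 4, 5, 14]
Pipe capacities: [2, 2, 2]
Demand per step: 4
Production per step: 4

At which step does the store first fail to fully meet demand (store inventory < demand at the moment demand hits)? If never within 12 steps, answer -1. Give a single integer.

Step 1: demand=4,sold=4 ship[2->3]=2 ship[1->2]=2 ship[0->1]=2 prod=4 -> [6 4 5 12]
Step 2: demand=4,sold=4 ship[2->3]=2 ship[1->2]=2 ship[0->1]=2 prod=4 -> [8 4 5 10]
Step 3: demand=4,sold=4 ship[2->3]=2 ship[1->2]=2 ship[0->1]=2 prod=4 -> [10 4 5 8]
Step 4: demand=4,sold=4 ship[2->3]=2 ship[1->2]=2 ship[0->1]=2 prod=4 -> [12 4 5 6]
Step 5: demand=4,sold=4 ship[2->3]=2 ship[1->2]=2 ship[0->1]=2 prod=4 -> [14 4 5 4]
Step 6: demand=4,sold=4 ship[2->3]=2 ship[1->2]=2 ship[0->1]=2 prod=4 -> [16 4 5 2]
Step 7: demand=4,sold=2 ship[2->3]=2 ship[1->2]=2 ship[0->1]=2 prod=4 -> [18 4 5 2]
Step 8: demand=4,sold=2 ship[2->3]=2 ship[1->2]=2 ship[0->1]=2 prod=4 -> [20 4 5 2]
Step 9: demand=4,sold=2 ship[2->3]=2 ship[1->2]=2 ship[0->1]=2 prod=4 -> [22 4 5 2]
Step 10: demand=4,sold=2 ship[2->3]=2 ship[1->2]=2 ship[0->1]=2 prod=4 -> [24 4 5 2]
Step 11: demand=4,sold=2 ship[2->3]=2 ship[1->2]=2 ship[0->1]=2 prod=4 -> [26 4 5 2]
Step 12: demand=4,sold=2 ship[2->3]=2 ship[1->2]=2 ship[0->1]=2 prod=4 -> [28 4 5 2]
First stockout at step 7

7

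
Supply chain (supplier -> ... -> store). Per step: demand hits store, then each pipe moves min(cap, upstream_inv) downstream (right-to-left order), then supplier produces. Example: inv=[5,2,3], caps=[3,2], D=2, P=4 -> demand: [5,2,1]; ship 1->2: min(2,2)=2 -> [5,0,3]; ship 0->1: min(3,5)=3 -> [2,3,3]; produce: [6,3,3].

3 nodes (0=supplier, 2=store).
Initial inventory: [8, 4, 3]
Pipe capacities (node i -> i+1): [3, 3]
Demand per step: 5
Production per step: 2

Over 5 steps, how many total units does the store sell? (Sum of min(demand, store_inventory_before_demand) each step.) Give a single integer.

Step 1: sold=3 (running total=3) -> [7 4 3]
Step 2: sold=3 (running total=6) -> [6 4 3]
Step 3: sold=3 (running total=9) -> [5 4 3]
Step 4: sold=3 (running total=12) -> [4 4 3]
Step 5: sold=3 (running total=15) -> [3 4 3]

Answer: 15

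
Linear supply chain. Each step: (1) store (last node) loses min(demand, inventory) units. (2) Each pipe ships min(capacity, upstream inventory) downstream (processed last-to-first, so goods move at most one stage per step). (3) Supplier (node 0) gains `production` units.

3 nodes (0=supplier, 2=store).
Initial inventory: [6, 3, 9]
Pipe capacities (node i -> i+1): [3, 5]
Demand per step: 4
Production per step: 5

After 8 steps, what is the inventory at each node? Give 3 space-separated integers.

Step 1: demand=4,sold=4 ship[1->2]=3 ship[0->1]=3 prod=5 -> inv=[8 3 8]
Step 2: demand=4,sold=4 ship[1->2]=3 ship[0->1]=3 prod=5 -> inv=[10 3 7]
Step 3: demand=4,sold=4 ship[1->2]=3 ship[0->1]=3 prod=5 -> inv=[12 3 6]
Step 4: demand=4,sold=4 ship[1->2]=3 ship[0->1]=3 prod=5 -> inv=[14 3 5]
Step 5: demand=4,sold=4 ship[1->2]=3 ship[0->1]=3 prod=5 -> inv=[16 3 4]
Step 6: demand=4,sold=4 ship[1->2]=3 ship[0->1]=3 prod=5 -> inv=[18 3 3]
Step 7: demand=4,sold=3 ship[1->2]=3 ship[0->1]=3 prod=5 -> inv=[20 3 3]
Step 8: demand=4,sold=3 ship[1->2]=3 ship[0->1]=3 prod=5 -> inv=[22 3 3]

22 3 3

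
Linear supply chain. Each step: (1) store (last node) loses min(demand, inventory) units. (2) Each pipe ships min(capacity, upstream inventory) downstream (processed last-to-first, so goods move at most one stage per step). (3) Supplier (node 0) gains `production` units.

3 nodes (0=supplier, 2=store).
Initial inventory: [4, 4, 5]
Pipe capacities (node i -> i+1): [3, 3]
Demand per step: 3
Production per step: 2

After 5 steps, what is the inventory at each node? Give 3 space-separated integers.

Step 1: demand=3,sold=3 ship[1->2]=3 ship[0->1]=3 prod=2 -> inv=[3 4 5]
Step 2: demand=3,sold=3 ship[1->2]=3 ship[0->1]=3 prod=2 -> inv=[2 4 5]
Step 3: demand=3,sold=3 ship[1->2]=3 ship[0->1]=2 prod=2 -> inv=[2 3 5]
Step 4: demand=3,sold=3 ship[1->2]=3 ship[0->1]=2 prod=2 -> inv=[2 2 5]
Step 5: demand=3,sold=3 ship[1->2]=2 ship[0->1]=2 prod=2 -> inv=[2 2 4]

2 2 4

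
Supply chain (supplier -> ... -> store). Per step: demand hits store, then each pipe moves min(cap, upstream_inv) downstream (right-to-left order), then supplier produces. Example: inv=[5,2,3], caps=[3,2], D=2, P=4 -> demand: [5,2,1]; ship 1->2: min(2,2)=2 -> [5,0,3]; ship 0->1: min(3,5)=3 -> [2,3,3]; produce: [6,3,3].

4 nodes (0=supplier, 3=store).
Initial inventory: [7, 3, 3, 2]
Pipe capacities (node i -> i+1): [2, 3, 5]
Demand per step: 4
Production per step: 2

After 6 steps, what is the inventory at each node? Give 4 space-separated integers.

Step 1: demand=4,sold=2 ship[2->3]=3 ship[1->2]=3 ship[0->1]=2 prod=2 -> inv=[7 2 3 3]
Step 2: demand=4,sold=3 ship[2->3]=3 ship[1->2]=2 ship[0->1]=2 prod=2 -> inv=[7 2 2 3]
Step 3: demand=4,sold=3 ship[2->3]=2 ship[1->2]=2 ship[0->1]=2 prod=2 -> inv=[7 2 2 2]
Step 4: demand=4,sold=2 ship[2->3]=2 ship[1->2]=2 ship[0->1]=2 prod=2 -> inv=[7 2 2 2]
Step 5: demand=4,sold=2 ship[2->3]=2 ship[1->2]=2 ship[0->1]=2 prod=2 -> inv=[7 2 2 2]
Step 6: demand=4,sold=2 ship[2->3]=2 ship[1->2]=2 ship[0->1]=2 prod=2 -> inv=[7 2 2 2]

7 2 2 2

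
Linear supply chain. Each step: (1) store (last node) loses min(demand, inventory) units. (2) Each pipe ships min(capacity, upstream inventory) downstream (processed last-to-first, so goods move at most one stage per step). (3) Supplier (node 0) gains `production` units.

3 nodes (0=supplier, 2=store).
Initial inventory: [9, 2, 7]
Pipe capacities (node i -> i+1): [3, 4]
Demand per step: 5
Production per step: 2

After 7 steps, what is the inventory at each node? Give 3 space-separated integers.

Step 1: demand=5,sold=5 ship[1->2]=2 ship[0->1]=3 prod=2 -> inv=[8 3 4]
Step 2: demand=5,sold=4 ship[1->2]=3 ship[0->1]=3 prod=2 -> inv=[7 3 3]
Step 3: demand=5,sold=3 ship[1->2]=3 ship[0->1]=3 prod=2 -> inv=[6 3 3]
Step 4: demand=5,sold=3 ship[1->2]=3 ship[0->1]=3 prod=2 -> inv=[5 3 3]
Step 5: demand=5,sold=3 ship[1->2]=3 ship[0->1]=3 prod=2 -> inv=[4 3 3]
Step 6: demand=5,sold=3 ship[1->2]=3 ship[0->1]=3 prod=2 -> inv=[3 3 3]
Step 7: demand=5,sold=3 ship[1->2]=3 ship[0->1]=3 prod=2 -> inv=[2 3 3]

2 3 3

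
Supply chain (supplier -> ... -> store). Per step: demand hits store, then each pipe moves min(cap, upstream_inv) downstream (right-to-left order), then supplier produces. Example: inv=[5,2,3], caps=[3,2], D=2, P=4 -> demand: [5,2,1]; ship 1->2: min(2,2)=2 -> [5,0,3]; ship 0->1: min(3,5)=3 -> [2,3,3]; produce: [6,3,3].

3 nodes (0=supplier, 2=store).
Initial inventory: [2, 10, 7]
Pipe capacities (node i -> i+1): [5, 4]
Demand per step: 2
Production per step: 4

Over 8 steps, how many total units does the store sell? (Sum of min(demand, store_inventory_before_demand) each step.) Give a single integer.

Step 1: sold=2 (running total=2) -> [4 8 9]
Step 2: sold=2 (running total=4) -> [4 8 11]
Step 3: sold=2 (running total=6) -> [4 8 13]
Step 4: sold=2 (running total=8) -> [4 8 15]
Step 5: sold=2 (running total=10) -> [4 8 17]
Step 6: sold=2 (running total=12) -> [4 8 19]
Step 7: sold=2 (running total=14) -> [4 8 21]
Step 8: sold=2 (running total=16) -> [4 8 23]

Answer: 16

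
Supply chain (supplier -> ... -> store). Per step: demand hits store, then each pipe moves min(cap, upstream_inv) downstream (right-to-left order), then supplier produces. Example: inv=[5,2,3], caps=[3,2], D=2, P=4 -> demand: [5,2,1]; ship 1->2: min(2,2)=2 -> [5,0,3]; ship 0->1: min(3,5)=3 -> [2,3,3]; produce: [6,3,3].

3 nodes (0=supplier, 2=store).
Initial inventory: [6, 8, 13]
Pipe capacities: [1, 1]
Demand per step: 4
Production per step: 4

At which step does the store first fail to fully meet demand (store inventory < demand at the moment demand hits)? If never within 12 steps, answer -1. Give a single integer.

Step 1: demand=4,sold=4 ship[1->2]=1 ship[0->1]=1 prod=4 -> [9 8 10]
Step 2: demand=4,sold=4 ship[1->2]=1 ship[0->1]=1 prod=4 -> [12 8 7]
Step 3: demand=4,sold=4 ship[1->2]=1 ship[0->1]=1 prod=4 -> [15 8 4]
Step 4: demand=4,sold=4 ship[1->2]=1 ship[0->1]=1 prod=4 -> [18 8 1]
Step 5: demand=4,sold=1 ship[1->2]=1 ship[0->1]=1 prod=4 -> [21 8 1]
Step 6: demand=4,sold=1 ship[1->2]=1 ship[0->1]=1 prod=4 -> [24 8 1]
Step 7: demand=4,sold=1 ship[1->2]=1 ship[0->1]=1 prod=4 -> [27 8 1]
Step 8: demand=4,sold=1 ship[1->2]=1 ship[0->1]=1 prod=4 -> [30 8 1]
Step 9: demand=4,sold=1 ship[1->2]=1 ship[0->1]=1 prod=4 -> [33 8 1]
Step 10: demand=4,sold=1 ship[1->2]=1 ship[0->1]=1 prod=4 -> [36 8 1]
Step 11: demand=4,sold=1 ship[1->2]=1 ship[0->1]=1 prod=4 -> [39 8 1]
Step 12: demand=4,sold=1 ship[1->2]=1 ship[0->1]=1 prod=4 -> [42 8 1]
First stockout at step 5

5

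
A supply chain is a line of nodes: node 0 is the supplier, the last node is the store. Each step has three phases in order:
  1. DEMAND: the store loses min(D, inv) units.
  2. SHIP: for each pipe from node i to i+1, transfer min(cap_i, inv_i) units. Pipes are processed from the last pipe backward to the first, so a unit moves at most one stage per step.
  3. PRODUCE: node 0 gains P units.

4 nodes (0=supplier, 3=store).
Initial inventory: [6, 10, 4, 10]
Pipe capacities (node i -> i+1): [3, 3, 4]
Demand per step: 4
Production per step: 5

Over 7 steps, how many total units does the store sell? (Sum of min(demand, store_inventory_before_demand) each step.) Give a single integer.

Answer: 28

Derivation:
Step 1: sold=4 (running total=4) -> [8 10 3 10]
Step 2: sold=4 (running total=8) -> [10 10 3 9]
Step 3: sold=4 (running total=12) -> [12 10 3 8]
Step 4: sold=4 (running total=16) -> [14 10 3 7]
Step 5: sold=4 (running total=20) -> [16 10 3 6]
Step 6: sold=4 (running total=24) -> [18 10 3 5]
Step 7: sold=4 (running total=28) -> [20 10 3 4]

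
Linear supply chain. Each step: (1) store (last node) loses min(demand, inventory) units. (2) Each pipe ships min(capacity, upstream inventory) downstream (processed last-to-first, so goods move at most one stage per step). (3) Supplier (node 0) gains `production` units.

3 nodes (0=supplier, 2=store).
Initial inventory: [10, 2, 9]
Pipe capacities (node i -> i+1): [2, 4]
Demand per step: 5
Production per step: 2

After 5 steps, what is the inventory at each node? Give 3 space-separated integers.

Step 1: demand=5,sold=5 ship[1->2]=2 ship[0->1]=2 prod=2 -> inv=[10 2 6]
Step 2: demand=5,sold=5 ship[1->2]=2 ship[0->1]=2 prod=2 -> inv=[10 2 3]
Step 3: demand=5,sold=3 ship[1->2]=2 ship[0->1]=2 prod=2 -> inv=[10 2 2]
Step 4: demand=5,sold=2 ship[1->2]=2 ship[0->1]=2 prod=2 -> inv=[10 2 2]
Step 5: demand=5,sold=2 ship[1->2]=2 ship[0->1]=2 prod=2 -> inv=[10 2 2]

10 2 2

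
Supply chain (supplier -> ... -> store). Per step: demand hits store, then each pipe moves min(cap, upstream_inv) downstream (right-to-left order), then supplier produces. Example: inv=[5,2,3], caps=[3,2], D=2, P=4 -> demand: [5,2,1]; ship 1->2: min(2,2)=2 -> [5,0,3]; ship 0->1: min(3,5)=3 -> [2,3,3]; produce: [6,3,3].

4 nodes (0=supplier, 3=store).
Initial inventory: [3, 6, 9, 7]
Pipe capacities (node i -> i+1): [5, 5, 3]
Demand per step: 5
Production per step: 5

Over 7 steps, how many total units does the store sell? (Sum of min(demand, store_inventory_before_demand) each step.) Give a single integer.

Answer: 25

Derivation:
Step 1: sold=5 (running total=5) -> [5 4 11 5]
Step 2: sold=5 (running total=10) -> [5 5 12 3]
Step 3: sold=3 (running total=13) -> [5 5 14 3]
Step 4: sold=3 (running total=16) -> [5 5 16 3]
Step 5: sold=3 (running total=19) -> [5 5 18 3]
Step 6: sold=3 (running total=22) -> [5 5 20 3]
Step 7: sold=3 (running total=25) -> [5 5 22 3]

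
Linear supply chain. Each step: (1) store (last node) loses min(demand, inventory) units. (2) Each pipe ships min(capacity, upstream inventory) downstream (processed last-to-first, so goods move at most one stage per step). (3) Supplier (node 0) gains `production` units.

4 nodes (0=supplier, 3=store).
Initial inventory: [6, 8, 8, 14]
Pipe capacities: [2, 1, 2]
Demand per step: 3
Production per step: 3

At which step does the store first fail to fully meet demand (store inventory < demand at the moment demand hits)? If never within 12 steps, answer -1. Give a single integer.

Step 1: demand=3,sold=3 ship[2->3]=2 ship[1->2]=1 ship[0->1]=2 prod=3 -> [7 9 7 13]
Step 2: demand=3,sold=3 ship[2->3]=2 ship[1->2]=1 ship[0->1]=2 prod=3 -> [8 10 6 12]
Step 3: demand=3,sold=3 ship[2->3]=2 ship[1->2]=1 ship[0->1]=2 prod=3 -> [9 11 5 11]
Step 4: demand=3,sold=3 ship[2->3]=2 ship[1->2]=1 ship[0->1]=2 prod=3 -> [10 12 4 10]
Step 5: demand=3,sold=3 ship[2->3]=2 ship[1->2]=1 ship[0->1]=2 prod=3 -> [11 13 3 9]
Step 6: demand=3,sold=3 ship[2->3]=2 ship[1->2]=1 ship[0->1]=2 prod=3 -> [12 14 2 8]
Step 7: demand=3,sold=3 ship[2->3]=2 ship[1->2]=1 ship[0->1]=2 prod=3 -> [13 15 1 7]
Step 8: demand=3,sold=3 ship[2->3]=1 ship[1->2]=1 ship[0->1]=2 prod=3 -> [14 16 1 5]
Step 9: demand=3,sold=3 ship[2->3]=1 ship[1->2]=1 ship[0->1]=2 prod=3 -> [15 17 1 3]
Step 10: demand=3,sold=3 ship[2->3]=1 ship[1->2]=1 ship[0->1]=2 prod=3 -> [16 18 1 1]
Step 11: demand=3,sold=1 ship[2->3]=1 ship[1->2]=1 ship[0->1]=2 prod=3 -> [17 19 1 1]
Step 12: demand=3,sold=1 ship[2->3]=1 ship[1->2]=1 ship[0->1]=2 prod=3 -> [18 20 1 1]
First stockout at step 11

11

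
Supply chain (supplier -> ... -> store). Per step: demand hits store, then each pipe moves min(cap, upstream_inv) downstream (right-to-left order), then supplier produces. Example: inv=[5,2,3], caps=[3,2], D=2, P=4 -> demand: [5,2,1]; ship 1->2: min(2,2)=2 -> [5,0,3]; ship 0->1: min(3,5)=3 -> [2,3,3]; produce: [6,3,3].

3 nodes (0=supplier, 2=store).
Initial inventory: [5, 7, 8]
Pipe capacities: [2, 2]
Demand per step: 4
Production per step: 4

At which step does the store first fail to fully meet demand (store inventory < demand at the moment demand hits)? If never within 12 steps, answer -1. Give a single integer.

Step 1: demand=4,sold=4 ship[1->2]=2 ship[0->1]=2 prod=4 -> [7 7 6]
Step 2: demand=4,sold=4 ship[1->2]=2 ship[0->1]=2 prod=4 -> [9 7 4]
Step 3: demand=4,sold=4 ship[1->2]=2 ship[0->1]=2 prod=4 -> [11 7 2]
Step 4: demand=4,sold=2 ship[1->2]=2 ship[0->1]=2 prod=4 -> [13 7 2]
Step 5: demand=4,sold=2 ship[1->2]=2 ship[0->1]=2 prod=4 -> [15 7 2]
Step 6: demand=4,sold=2 ship[1->2]=2 ship[0->1]=2 prod=4 -> [17 7 2]
Step 7: demand=4,sold=2 ship[1->2]=2 ship[0->1]=2 prod=4 -> [19 7 2]
Step 8: demand=4,sold=2 ship[1->2]=2 ship[0->1]=2 prod=4 -> [21 7 2]
Step 9: demand=4,sold=2 ship[1->2]=2 ship[0->1]=2 prod=4 -> [23 7 2]
Step 10: demand=4,sold=2 ship[1->2]=2 ship[0->1]=2 prod=4 -> [25 7 2]
Step 11: demand=4,sold=2 ship[1->2]=2 ship[0->1]=2 prod=4 -> [27 7 2]
Step 12: demand=4,sold=2 ship[1->2]=2 ship[0->1]=2 prod=4 -> [29 7 2]
First stockout at step 4

4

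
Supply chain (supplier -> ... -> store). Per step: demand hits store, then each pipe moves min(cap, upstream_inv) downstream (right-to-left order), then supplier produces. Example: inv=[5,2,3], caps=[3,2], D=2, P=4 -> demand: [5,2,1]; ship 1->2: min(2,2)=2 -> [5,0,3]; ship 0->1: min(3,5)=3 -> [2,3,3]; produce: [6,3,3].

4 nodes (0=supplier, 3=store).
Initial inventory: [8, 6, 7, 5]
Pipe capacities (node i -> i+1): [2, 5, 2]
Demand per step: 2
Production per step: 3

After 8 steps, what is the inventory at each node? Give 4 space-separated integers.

Step 1: demand=2,sold=2 ship[2->3]=2 ship[1->2]=5 ship[0->1]=2 prod=3 -> inv=[9 3 10 5]
Step 2: demand=2,sold=2 ship[2->3]=2 ship[1->2]=3 ship[0->1]=2 prod=3 -> inv=[10 2 11 5]
Step 3: demand=2,sold=2 ship[2->3]=2 ship[1->2]=2 ship[0->1]=2 prod=3 -> inv=[11 2 11 5]
Step 4: demand=2,sold=2 ship[2->3]=2 ship[1->2]=2 ship[0->1]=2 prod=3 -> inv=[12 2 11 5]
Step 5: demand=2,sold=2 ship[2->3]=2 ship[1->2]=2 ship[0->1]=2 prod=3 -> inv=[13 2 11 5]
Step 6: demand=2,sold=2 ship[2->3]=2 ship[1->2]=2 ship[0->1]=2 prod=3 -> inv=[14 2 11 5]
Step 7: demand=2,sold=2 ship[2->3]=2 ship[1->2]=2 ship[0->1]=2 prod=3 -> inv=[15 2 11 5]
Step 8: demand=2,sold=2 ship[2->3]=2 ship[1->2]=2 ship[0->1]=2 prod=3 -> inv=[16 2 11 5]

16 2 11 5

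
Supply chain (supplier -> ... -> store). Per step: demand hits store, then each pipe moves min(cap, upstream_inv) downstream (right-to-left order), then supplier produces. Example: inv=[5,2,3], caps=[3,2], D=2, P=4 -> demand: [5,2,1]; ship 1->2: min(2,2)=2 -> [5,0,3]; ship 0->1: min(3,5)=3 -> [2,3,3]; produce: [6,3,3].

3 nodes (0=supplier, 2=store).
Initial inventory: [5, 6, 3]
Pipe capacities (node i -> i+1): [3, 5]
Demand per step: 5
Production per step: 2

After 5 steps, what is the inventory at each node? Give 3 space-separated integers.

Step 1: demand=5,sold=3 ship[1->2]=5 ship[0->1]=3 prod=2 -> inv=[4 4 5]
Step 2: demand=5,sold=5 ship[1->2]=4 ship[0->1]=3 prod=2 -> inv=[3 3 4]
Step 3: demand=5,sold=4 ship[1->2]=3 ship[0->1]=3 prod=2 -> inv=[2 3 3]
Step 4: demand=5,sold=3 ship[1->2]=3 ship[0->1]=2 prod=2 -> inv=[2 2 3]
Step 5: demand=5,sold=3 ship[1->2]=2 ship[0->1]=2 prod=2 -> inv=[2 2 2]

2 2 2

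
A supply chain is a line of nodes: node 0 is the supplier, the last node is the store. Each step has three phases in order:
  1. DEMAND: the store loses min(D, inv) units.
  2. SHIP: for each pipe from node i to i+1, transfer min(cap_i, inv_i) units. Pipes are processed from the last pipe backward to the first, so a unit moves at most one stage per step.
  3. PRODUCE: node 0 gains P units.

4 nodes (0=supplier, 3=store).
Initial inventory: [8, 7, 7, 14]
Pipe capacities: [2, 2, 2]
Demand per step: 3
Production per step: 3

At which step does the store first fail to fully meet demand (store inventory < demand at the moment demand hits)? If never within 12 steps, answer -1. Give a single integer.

Step 1: demand=3,sold=3 ship[2->3]=2 ship[1->2]=2 ship[0->1]=2 prod=3 -> [9 7 7 13]
Step 2: demand=3,sold=3 ship[2->3]=2 ship[1->2]=2 ship[0->1]=2 prod=3 -> [10 7 7 12]
Step 3: demand=3,sold=3 ship[2->3]=2 ship[1->2]=2 ship[0->1]=2 prod=3 -> [11 7 7 11]
Step 4: demand=3,sold=3 ship[2->3]=2 ship[1->2]=2 ship[0->1]=2 prod=3 -> [12 7 7 10]
Step 5: demand=3,sold=3 ship[2->3]=2 ship[1->2]=2 ship[0->1]=2 prod=3 -> [13 7 7 9]
Step 6: demand=3,sold=3 ship[2->3]=2 ship[1->2]=2 ship[0->1]=2 prod=3 -> [14 7 7 8]
Step 7: demand=3,sold=3 ship[2->3]=2 ship[1->2]=2 ship[0->1]=2 prod=3 -> [15 7 7 7]
Step 8: demand=3,sold=3 ship[2->3]=2 ship[1->2]=2 ship[0->1]=2 prod=3 -> [16 7 7 6]
Step 9: demand=3,sold=3 ship[2->3]=2 ship[1->2]=2 ship[0->1]=2 prod=3 -> [17 7 7 5]
Step 10: demand=3,sold=3 ship[2->3]=2 ship[1->2]=2 ship[0->1]=2 prod=3 -> [18 7 7 4]
Step 11: demand=3,sold=3 ship[2->3]=2 ship[1->2]=2 ship[0->1]=2 prod=3 -> [19 7 7 3]
Step 12: demand=3,sold=3 ship[2->3]=2 ship[1->2]=2 ship[0->1]=2 prod=3 -> [20 7 7 2]
No stockout in 12 steps

-1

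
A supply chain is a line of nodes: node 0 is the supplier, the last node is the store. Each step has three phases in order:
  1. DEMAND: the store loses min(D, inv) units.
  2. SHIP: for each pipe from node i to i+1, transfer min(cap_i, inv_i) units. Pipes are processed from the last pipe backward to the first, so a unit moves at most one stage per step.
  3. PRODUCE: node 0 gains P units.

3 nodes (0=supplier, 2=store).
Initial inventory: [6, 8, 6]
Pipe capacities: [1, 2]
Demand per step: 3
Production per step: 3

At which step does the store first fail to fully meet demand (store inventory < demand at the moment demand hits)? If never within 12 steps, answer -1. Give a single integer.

Step 1: demand=3,sold=3 ship[1->2]=2 ship[0->1]=1 prod=3 -> [8 7 5]
Step 2: demand=3,sold=3 ship[1->2]=2 ship[0->1]=1 prod=3 -> [10 6 4]
Step 3: demand=3,sold=3 ship[1->2]=2 ship[0->1]=1 prod=3 -> [12 5 3]
Step 4: demand=3,sold=3 ship[1->2]=2 ship[0->1]=1 prod=3 -> [14 4 2]
Step 5: demand=3,sold=2 ship[1->2]=2 ship[0->1]=1 prod=3 -> [16 3 2]
Step 6: demand=3,sold=2 ship[1->2]=2 ship[0->1]=1 prod=3 -> [18 2 2]
Step 7: demand=3,sold=2 ship[1->2]=2 ship[0->1]=1 prod=3 -> [20 1 2]
Step 8: demand=3,sold=2 ship[1->2]=1 ship[0->1]=1 prod=3 -> [22 1 1]
Step 9: demand=3,sold=1 ship[1->2]=1 ship[0->1]=1 prod=3 -> [24 1 1]
Step 10: demand=3,sold=1 ship[1->2]=1 ship[0->1]=1 prod=3 -> [26 1 1]
Step 11: demand=3,sold=1 ship[1->2]=1 ship[0->1]=1 prod=3 -> [28 1 1]
Step 12: demand=3,sold=1 ship[1->2]=1 ship[0->1]=1 prod=3 -> [30 1 1]
First stockout at step 5

5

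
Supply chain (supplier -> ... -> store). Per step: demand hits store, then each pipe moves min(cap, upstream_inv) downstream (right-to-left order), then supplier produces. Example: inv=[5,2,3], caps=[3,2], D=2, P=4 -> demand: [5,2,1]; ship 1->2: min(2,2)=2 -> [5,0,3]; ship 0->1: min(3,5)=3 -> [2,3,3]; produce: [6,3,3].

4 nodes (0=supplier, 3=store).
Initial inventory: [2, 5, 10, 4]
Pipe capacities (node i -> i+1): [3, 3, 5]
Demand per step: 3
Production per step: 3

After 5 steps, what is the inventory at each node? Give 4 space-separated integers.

Step 1: demand=3,sold=3 ship[2->3]=5 ship[1->2]=3 ship[0->1]=2 prod=3 -> inv=[3 4 8 6]
Step 2: demand=3,sold=3 ship[2->3]=5 ship[1->2]=3 ship[0->1]=3 prod=3 -> inv=[3 4 6 8]
Step 3: demand=3,sold=3 ship[2->3]=5 ship[1->2]=3 ship[0->1]=3 prod=3 -> inv=[3 4 4 10]
Step 4: demand=3,sold=3 ship[2->3]=4 ship[1->2]=3 ship[0->1]=3 prod=3 -> inv=[3 4 3 11]
Step 5: demand=3,sold=3 ship[2->3]=3 ship[1->2]=3 ship[0->1]=3 prod=3 -> inv=[3 4 3 11]

3 4 3 11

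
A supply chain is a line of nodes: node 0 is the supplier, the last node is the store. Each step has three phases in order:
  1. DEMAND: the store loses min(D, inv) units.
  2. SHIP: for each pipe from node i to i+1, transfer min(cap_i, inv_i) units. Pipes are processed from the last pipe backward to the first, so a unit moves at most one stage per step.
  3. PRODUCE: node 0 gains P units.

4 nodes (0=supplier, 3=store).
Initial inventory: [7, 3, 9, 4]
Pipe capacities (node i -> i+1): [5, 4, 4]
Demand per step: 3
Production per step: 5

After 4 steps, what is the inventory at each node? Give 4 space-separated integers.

Step 1: demand=3,sold=3 ship[2->3]=4 ship[1->2]=3 ship[0->1]=5 prod=5 -> inv=[7 5 8 5]
Step 2: demand=3,sold=3 ship[2->3]=4 ship[1->2]=4 ship[0->1]=5 prod=5 -> inv=[7 6 8 6]
Step 3: demand=3,sold=3 ship[2->3]=4 ship[1->2]=4 ship[0->1]=5 prod=5 -> inv=[7 7 8 7]
Step 4: demand=3,sold=3 ship[2->3]=4 ship[1->2]=4 ship[0->1]=5 prod=5 -> inv=[7 8 8 8]

7 8 8 8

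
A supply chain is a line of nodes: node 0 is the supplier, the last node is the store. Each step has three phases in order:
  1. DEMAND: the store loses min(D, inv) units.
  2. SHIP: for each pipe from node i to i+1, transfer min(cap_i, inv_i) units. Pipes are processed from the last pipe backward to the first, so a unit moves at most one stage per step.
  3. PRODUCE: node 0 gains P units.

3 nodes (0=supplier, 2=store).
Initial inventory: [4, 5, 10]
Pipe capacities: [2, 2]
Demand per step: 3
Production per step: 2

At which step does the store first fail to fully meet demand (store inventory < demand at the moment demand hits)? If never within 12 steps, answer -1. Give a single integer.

Step 1: demand=3,sold=3 ship[1->2]=2 ship[0->1]=2 prod=2 -> [4 5 9]
Step 2: demand=3,sold=3 ship[1->2]=2 ship[0->1]=2 prod=2 -> [4 5 8]
Step 3: demand=3,sold=3 ship[1->2]=2 ship[0->1]=2 prod=2 -> [4 5 7]
Step 4: demand=3,sold=3 ship[1->2]=2 ship[0->1]=2 prod=2 -> [4 5 6]
Step 5: demand=3,sold=3 ship[1->2]=2 ship[0->1]=2 prod=2 -> [4 5 5]
Step 6: demand=3,sold=3 ship[1->2]=2 ship[0->1]=2 prod=2 -> [4 5 4]
Step 7: demand=3,sold=3 ship[1->2]=2 ship[0->1]=2 prod=2 -> [4 5 3]
Step 8: demand=3,sold=3 ship[1->2]=2 ship[0->1]=2 prod=2 -> [4 5 2]
Step 9: demand=3,sold=2 ship[1->2]=2 ship[0->1]=2 prod=2 -> [4 5 2]
Step 10: demand=3,sold=2 ship[1->2]=2 ship[0->1]=2 prod=2 -> [4 5 2]
Step 11: demand=3,sold=2 ship[1->2]=2 ship[0->1]=2 prod=2 -> [4 5 2]
Step 12: demand=3,sold=2 ship[1->2]=2 ship[0->1]=2 prod=2 -> [4 5 2]
First stockout at step 9

9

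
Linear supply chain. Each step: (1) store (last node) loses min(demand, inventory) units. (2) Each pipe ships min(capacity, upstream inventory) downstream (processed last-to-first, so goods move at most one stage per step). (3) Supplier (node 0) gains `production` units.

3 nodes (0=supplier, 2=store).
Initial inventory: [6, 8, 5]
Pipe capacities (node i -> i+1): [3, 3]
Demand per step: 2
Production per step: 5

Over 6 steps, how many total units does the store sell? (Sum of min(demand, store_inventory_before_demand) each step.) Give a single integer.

Step 1: sold=2 (running total=2) -> [8 8 6]
Step 2: sold=2 (running total=4) -> [10 8 7]
Step 3: sold=2 (running total=6) -> [12 8 8]
Step 4: sold=2 (running total=8) -> [14 8 9]
Step 5: sold=2 (running total=10) -> [16 8 10]
Step 6: sold=2 (running total=12) -> [18 8 11]

Answer: 12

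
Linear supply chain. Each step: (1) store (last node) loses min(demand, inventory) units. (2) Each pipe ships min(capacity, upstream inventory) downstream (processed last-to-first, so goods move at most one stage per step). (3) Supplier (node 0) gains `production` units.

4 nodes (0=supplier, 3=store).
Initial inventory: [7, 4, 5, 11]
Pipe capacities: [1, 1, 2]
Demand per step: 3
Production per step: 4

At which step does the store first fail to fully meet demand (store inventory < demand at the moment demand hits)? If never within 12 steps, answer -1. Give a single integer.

Step 1: demand=3,sold=3 ship[2->3]=2 ship[1->2]=1 ship[0->1]=1 prod=4 -> [10 4 4 10]
Step 2: demand=3,sold=3 ship[2->3]=2 ship[1->2]=1 ship[0->1]=1 prod=4 -> [13 4 3 9]
Step 3: demand=3,sold=3 ship[2->3]=2 ship[1->2]=1 ship[0->1]=1 prod=4 -> [16 4 2 8]
Step 4: demand=3,sold=3 ship[2->3]=2 ship[1->2]=1 ship[0->1]=1 prod=4 -> [19 4 1 7]
Step 5: demand=3,sold=3 ship[2->3]=1 ship[1->2]=1 ship[0->1]=1 prod=4 -> [22 4 1 5]
Step 6: demand=3,sold=3 ship[2->3]=1 ship[1->2]=1 ship[0->1]=1 prod=4 -> [25 4 1 3]
Step 7: demand=3,sold=3 ship[2->3]=1 ship[1->2]=1 ship[0->1]=1 prod=4 -> [28 4 1 1]
Step 8: demand=3,sold=1 ship[2->3]=1 ship[1->2]=1 ship[0->1]=1 prod=4 -> [31 4 1 1]
Step 9: demand=3,sold=1 ship[2->3]=1 ship[1->2]=1 ship[0->1]=1 prod=4 -> [34 4 1 1]
Step 10: demand=3,sold=1 ship[2->3]=1 ship[1->2]=1 ship[0->1]=1 prod=4 -> [37 4 1 1]
Step 11: demand=3,sold=1 ship[2->3]=1 ship[1->2]=1 ship[0->1]=1 prod=4 -> [40 4 1 1]
Step 12: demand=3,sold=1 ship[2->3]=1 ship[1->2]=1 ship[0->1]=1 prod=4 -> [43 4 1 1]
First stockout at step 8

8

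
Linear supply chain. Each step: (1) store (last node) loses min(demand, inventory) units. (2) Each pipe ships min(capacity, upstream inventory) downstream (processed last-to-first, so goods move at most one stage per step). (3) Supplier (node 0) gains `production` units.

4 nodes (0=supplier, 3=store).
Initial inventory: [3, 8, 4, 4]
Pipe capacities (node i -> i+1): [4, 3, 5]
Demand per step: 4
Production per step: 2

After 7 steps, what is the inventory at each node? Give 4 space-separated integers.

Step 1: demand=4,sold=4 ship[2->3]=4 ship[1->2]=3 ship[0->1]=3 prod=2 -> inv=[2 8 3 4]
Step 2: demand=4,sold=4 ship[2->3]=3 ship[1->2]=3 ship[0->1]=2 prod=2 -> inv=[2 7 3 3]
Step 3: demand=4,sold=3 ship[2->3]=3 ship[1->2]=3 ship[0->1]=2 prod=2 -> inv=[2 6 3 3]
Step 4: demand=4,sold=3 ship[2->3]=3 ship[1->2]=3 ship[0->1]=2 prod=2 -> inv=[2 5 3 3]
Step 5: demand=4,sold=3 ship[2->3]=3 ship[1->2]=3 ship[0->1]=2 prod=2 -> inv=[2 4 3 3]
Step 6: demand=4,sold=3 ship[2->3]=3 ship[1->2]=3 ship[0->1]=2 prod=2 -> inv=[2 3 3 3]
Step 7: demand=4,sold=3 ship[2->3]=3 ship[1->2]=3 ship[0->1]=2 prod=2 -> inv=[2 2 3 3]

2 2 3 3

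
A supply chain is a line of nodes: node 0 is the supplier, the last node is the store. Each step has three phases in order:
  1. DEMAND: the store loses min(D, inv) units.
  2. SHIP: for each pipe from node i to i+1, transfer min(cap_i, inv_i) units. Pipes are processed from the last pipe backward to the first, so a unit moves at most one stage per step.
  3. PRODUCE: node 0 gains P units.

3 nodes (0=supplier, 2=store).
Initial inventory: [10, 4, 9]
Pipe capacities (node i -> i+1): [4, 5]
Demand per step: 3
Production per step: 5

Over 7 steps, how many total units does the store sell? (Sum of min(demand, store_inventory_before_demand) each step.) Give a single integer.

Step 1: sold=3 (running total=3) -> [11 4 10]
Step 2: sold=3 (running total=6) -> [12 4 11]
Step 3: sold=3 (running total=9) -> [13 4 12]
Step 4: sold=3 (running total=12) -> [14 4 13]
Step 5: sold=3 (running total=15) -> [15 4 14]
Step 6: sold=3 (running total=18) -> [16 4 15]
Step 7: sold=3 (running total=21) -> [17 4 16]

Answer: 21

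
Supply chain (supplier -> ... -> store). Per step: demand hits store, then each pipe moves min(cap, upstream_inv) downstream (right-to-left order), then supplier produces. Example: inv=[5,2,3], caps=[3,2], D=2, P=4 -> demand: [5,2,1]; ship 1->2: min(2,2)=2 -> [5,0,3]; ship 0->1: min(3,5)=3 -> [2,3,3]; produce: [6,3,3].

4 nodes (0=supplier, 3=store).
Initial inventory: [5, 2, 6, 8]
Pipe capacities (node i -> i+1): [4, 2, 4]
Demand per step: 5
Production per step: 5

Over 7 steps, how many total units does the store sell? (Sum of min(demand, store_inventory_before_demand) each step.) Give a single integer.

Step 1: sold=5 (running total=5) -> [6 4 4 7]
Step 2: sold=5 (running total=10) -> [7 6 2 6]
Step 3: sold=5 (running total=15) -> [8 8 2 3]
Step 4: sold=3 (running total=18) -> [9 10 2 2]
Step 5: sold=2 (running total=20) -> [10 12 2 2]
Step 6: sold=2 (running total=22) -> [11 14 2 2]
Step 7: sold=2 (running total=24) -> [12 16 2 2]

Answer: 24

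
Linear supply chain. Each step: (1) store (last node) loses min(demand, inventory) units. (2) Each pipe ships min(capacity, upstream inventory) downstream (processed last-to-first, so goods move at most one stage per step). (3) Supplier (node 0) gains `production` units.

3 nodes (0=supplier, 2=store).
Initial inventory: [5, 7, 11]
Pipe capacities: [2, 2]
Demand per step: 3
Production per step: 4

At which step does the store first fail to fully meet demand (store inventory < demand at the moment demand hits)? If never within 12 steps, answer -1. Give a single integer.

Step 1: demand=3,sold=3 ship[1->2]=2 ship[0->1]=2 prod=4 -> [7 7 10]
Step 2: demand=3,sold=3 ship[1->2]=2 ship[0->1]=2 prod=4 -> [9 7 9]
Step 3: demand=3,sold=3 ship[1->2]=2 ship[0->1]=2 prod=4 -> [11 7 8]
Step 4: demand=3,sold=3 ship[1->2]=2 ship[0->1]=2 prod=4 -> [13 7 7]
Step 5: demand=3,sold=3 ship[1->2]=2 ship[0->1]=2 prod=4 -> [15 7 6]
Step 6: demand=3,sold=3 ship[1->2]=2 ship[0->1]=2 prod=4 -> [17 7 5]
Step 7: demand=3,sold=3 ship[1->2]=2 ship[0->1]=2 prod=4 -> [19 7 4]
Step 8: demand=3,sold=3 ship[1->2]=2 ship[0->1]=2 prod=4 -> [21 7 3]
Step 9: demand=3,sold=3 ship[1->2]=2 ship[0->1]=2 prod=4 -> [23 7 2]
Step 10: demand=3,sold=2 ship[1->2]=2 ship[0->1]=2 prod=4 -> [25 7 2]
Step 11: demand=3,sold=2 ship[1->2]=2 ship[0->1]=2 prod=4 -> [27 7 2]
Step 12: demand=3,sold=2 ship[1->2]=2 ship[0->1]=2 prod=4 -> [29 7 2]
First stockout at step 10

10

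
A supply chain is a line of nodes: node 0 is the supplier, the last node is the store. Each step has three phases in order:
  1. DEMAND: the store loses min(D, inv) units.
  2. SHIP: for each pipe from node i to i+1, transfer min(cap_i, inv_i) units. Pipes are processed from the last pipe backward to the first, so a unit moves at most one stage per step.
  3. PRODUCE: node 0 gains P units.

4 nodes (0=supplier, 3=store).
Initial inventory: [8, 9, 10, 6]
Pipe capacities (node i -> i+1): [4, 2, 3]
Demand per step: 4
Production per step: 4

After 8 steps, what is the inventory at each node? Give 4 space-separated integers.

Step 1: demand=4,sold=4 ship[2->3]=3 ship[1->2]=2 ship[0->1]=4 prod=4 -> inv=[8 11 9 5]
Step 2: demand=4,sold=4 ship[2->3]=3 ship[1->2]=2 ship[0->1]=4 prod=4 -> inv=[8 13 8 4]
Step 3: demand=4,sold=4 ship[2->3]=3 ship[1->2]=2 ship[0->1]=4 prod=4 -> inv=[8 15 7 3]
Step 4: demand=4,sold=3 ship[2->3]=3 ship[1->2]=2 ship[0->1]=4 prod=4 -> inv=[8 17 6 3]
Step 5: demand=4,sold=3 ship[2->3]=3 ship[1->2]=2 ship[0->1]=4 prod=4 -> inv=[8 19 5 3]
Step 6: demand=4,sold=3 ship[2->3]=3 ship[1->2]=2 ship[0->1]=4 prod=4 -> inv=[8 21 4 3]
Step 7: demand=4,sold=3 ship[2->3]=3 ship[1->2]=2 ship[0->1]=4 prod=4 -> inv=[8 23 3 3]
Step 8: demand=4,sold=3 ship[2->3]=3 ship[1->2]=2 ship[0->1]=4 prod=4 -> inv=[8 25 2 3]

8 25 2 3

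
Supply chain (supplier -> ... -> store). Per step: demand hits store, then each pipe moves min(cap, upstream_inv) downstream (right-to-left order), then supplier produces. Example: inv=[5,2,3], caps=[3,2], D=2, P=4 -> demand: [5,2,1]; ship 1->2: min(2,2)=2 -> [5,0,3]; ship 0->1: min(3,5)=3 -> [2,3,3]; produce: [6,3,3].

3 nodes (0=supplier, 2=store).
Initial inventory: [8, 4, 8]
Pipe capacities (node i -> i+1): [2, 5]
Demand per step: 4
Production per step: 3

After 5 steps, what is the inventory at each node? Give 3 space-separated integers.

Step 1: demand=4,sold=4 ship[1->2]=4 ship[0->1]=2 prod=3 -> inv=[9 2 8]
Step 2: demand=4,sold=4 ship[1->2]=2 ship[0->1]=2 prod=3 -> inv=[10 2 6]
Step 3: demand=4,sold=4 ship[1->2]=2 ship[0->1]=2 prod=3 -> inv=[11 2 4]
Step 4: demand=4,sold=4 ship[1->2]=2 ship[0->1]=2 prod=3 -> inv=[12 2 2]
Step 5: demand=4,sold=2 ship[1->2]=2 ship[0->1]=2 prod=3 -> inv=[13 2 2]

13 2 2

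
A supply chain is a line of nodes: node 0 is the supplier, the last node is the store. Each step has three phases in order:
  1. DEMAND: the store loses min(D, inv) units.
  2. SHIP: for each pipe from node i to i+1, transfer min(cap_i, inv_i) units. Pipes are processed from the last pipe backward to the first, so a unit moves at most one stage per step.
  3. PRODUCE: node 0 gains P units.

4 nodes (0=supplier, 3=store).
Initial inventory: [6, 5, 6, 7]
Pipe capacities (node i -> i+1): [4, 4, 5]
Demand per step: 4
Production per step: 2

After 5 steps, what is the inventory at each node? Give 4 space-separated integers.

Step 1: demand=4,sold=4 ship[2->3]=5 ship[1->2]=4 ship[0->1]=4 prod=2 -> inv=[4 5 5 8]
Step 2: demand=4,sold=4 ship[2->3]=5 ship[1->2]=4 ship[0->1]=4 prod=2 -> inv=[2 5 4 9]
Step 3: demand=4,sold=4 ship[2->3]=4 ship[1->2]=4 ship[0->1]=2 prod=2 -> inv=[2 3 4 9]
Step 4: demand=4,sold=4 ship[2->3]=4 ship[1->2]=3 ship[0->1]=2 prod=2 -> inv=[2 2 3 9]
Step 5: demand=4,sold=4 ship[2->3]=3 ship[1->2]=2 ship[0->1]=2 prod=2 -> inv=[2 2 2 8]

2 2 2 8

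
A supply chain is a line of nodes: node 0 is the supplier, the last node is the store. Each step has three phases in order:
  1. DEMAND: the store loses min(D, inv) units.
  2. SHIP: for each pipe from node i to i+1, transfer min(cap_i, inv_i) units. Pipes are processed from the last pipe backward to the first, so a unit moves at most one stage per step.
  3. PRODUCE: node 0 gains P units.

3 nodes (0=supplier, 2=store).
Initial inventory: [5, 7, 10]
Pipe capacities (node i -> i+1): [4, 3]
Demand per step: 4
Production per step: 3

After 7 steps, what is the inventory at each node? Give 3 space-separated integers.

Step 1: demand=4,sold=4 ship[1->2]=3 ship[0->1]=4 prod=3 -> inv=[4 8 9]
Step 2: demand=4,sold=4 ship[1->2]=3 ship[0->1]=4 prod=3 -> inv=[3 9 8]
Step 3: demand=4,sold=4 ship[1->2]=3 ship[0->1]=3 prod=3 -> inv=[3 9 7]
Step 4: demand=4,sold=4 ship[1->2]=3 ship[0->1]=3 prod=3 -> inv=[3 9 6]
Step 5: demand=4,sold=4 ship[1->2]=3 ship[0->1]=3 prod=3 -> inv=[3 9 5]
Step 6: demand=4,sold=4 ship[1->2]=3 ship[0->1]=3 prod=3 -> inv=[3 9 4]
Step 7: demand=4,sold=4 ship[1->2]=3 ship[0->1]=3 prod=3 -> inv=[3 9 3]

3 9 3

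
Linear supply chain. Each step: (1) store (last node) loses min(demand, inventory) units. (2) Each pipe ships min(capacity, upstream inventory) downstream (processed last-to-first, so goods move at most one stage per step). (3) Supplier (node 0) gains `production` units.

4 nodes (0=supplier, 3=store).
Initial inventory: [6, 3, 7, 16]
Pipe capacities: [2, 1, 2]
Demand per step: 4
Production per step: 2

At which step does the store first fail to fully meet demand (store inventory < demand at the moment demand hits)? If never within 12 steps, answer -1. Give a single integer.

Step 1: demand=4,sold=4 ship[2->3]=2 ship[1->2]=1 ship[0->1]=2 prod=2 -> [6 4 6 14]
Step 2: demand=4,sold=4 ship[2->3]=2 ship[1->2]=1 ship[0->1]=2 prod=2 -> [6 5 5 12]
Step 3: demand=4,sold=4 ship[2->3]=2 ship[1->2]=1 ship[0->1]=2 prod=2 -> [6 6 4 10]
Step 4: demand=4,sold=4 ship[2->3]=2 ship[1->2]=1 ship[0->1]=2 prod=2 -> [6 7 3 8]
Step 5: demand=4,sold=4 ship[2->3]=2 ship[1->2]=1 ship[0->1]=2 prod=2 -> [6 8 2 6]
Step 6: demand=4,sold=4 ship[2->3]=2 ship[1->2]=1 ship[0->1]=2 prod=2 -> [6 9 1 4]
Step 7: demand=4,sold=4 ship[2->3]=1 ship[1->2]=1 ship[0->1]=2 prod=2 -> [6 10 1 1]
Step 8: demand=4,sold=1 ship[2->3]=1 ship[1->2]=1 ship[0->1]=2 prod=2 -> [6 11 1 1]
Step 9: demand=4,sold=1 ship[2->3]=1 ship[1->2]=1 ship[0->1]=2 prod=2 -> [6 12 1 1]
Step 10: demand=4,sold=1 ship[2->3]=1 ship[1->2]=1 ship[0->1]=2 prod=2 -> [6 13 1 1]
Step 11: demand=4,sold=1 ship[2->3]=1 ship[1->2]=1 ship[0->1]=2 prod=2 -> [6 14 1 1]
Step 12: demand=4,sold=1 ship[2->3]=1 ship[1->2]=1 ship[0->1]=2 prod=2 -> [6 15 1 1]
First stockout at step 8

8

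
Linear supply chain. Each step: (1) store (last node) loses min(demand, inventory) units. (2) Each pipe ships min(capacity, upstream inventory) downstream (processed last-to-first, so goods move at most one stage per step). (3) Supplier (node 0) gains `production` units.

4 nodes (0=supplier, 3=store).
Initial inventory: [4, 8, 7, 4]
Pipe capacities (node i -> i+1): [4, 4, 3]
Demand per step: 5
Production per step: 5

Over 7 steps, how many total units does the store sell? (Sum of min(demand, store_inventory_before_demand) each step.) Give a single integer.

Answer: 22

Derivation:
Step 1: sold=4 (running total=4) -> [5 8 8 3]
Step 2: sold=3 (running total=7) -> [6 8 9 3]
Step 3: sold=3 (running total=10) -> [7 8 10 3]
Step 4: sold=3 (running total=13) -> [8 8 11 3]
Step 5: sold=3 (running total=16) -> [9 8 12 3]
Step 6: sold=3 (running total=19) -> [10 8 13 3]
Step 7: sold=3 (running total=22) -> [11 8 14 3]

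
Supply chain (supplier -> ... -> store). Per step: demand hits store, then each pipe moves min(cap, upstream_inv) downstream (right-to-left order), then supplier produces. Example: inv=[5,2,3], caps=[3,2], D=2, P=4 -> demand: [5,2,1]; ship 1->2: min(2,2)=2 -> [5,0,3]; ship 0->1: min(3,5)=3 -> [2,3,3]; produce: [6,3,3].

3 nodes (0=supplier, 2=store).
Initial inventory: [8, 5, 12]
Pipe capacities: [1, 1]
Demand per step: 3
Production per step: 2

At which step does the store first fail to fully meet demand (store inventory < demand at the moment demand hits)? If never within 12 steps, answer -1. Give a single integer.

Step 1: demand=3,sold=3 ship[1->2]=1 ship[0->1]=1 prod=2 -> [9 5 10]
Step 2: demand=3,sold=3 ship[1->2]=1 ship[0->1]=1 prod=2 -> [10 5 8]
Step 3: demand=3,sold=3 ship[1->2]=1 ship[0->1]=1 prod=2 -> [11 5 6]
Step 4: demand=3,sold=3 ship[1->2]=1 ship[0->1]=1 prod=2 -> [12 5 4]
Step 5: demand=3,sold=3 ship[1->2]=1 ship[0->1]=1 prod=2 -> [13 5 2]
Step 6: demand=3,sold=2 ship[1->2]=1 ship[0->1]=1 prod=2 -> [14 5 1]
Step 7: demand=3,sold=1 ship[1->2]=1 ship[0->1]=1 prod=2 -> [15 5 1]
Step 8: demand=3,sold=1 ship[1->2]=1 ship[0->1]=1 prod=2 -> [16 5 1]
Step 9: demand=3,sold=1 ship[1->2]=1 ship[0->1]=1 prod=2 -> [17 5 1]
Step 10: demand=3,sold=1 ship[1->2]=1 ship[0->1]=1 prod=2 -> [18 5 1]
Step 11: demand=3,sold=1 ship[1->2]=1 ship[0->1]=1 prod=2 -> [19 5 1]
Step 12: demand=3,sold=1 ship[1->2]=1 ship[0->1]=1 prod=2 -> [20 5 1]
First stockout at step 6

6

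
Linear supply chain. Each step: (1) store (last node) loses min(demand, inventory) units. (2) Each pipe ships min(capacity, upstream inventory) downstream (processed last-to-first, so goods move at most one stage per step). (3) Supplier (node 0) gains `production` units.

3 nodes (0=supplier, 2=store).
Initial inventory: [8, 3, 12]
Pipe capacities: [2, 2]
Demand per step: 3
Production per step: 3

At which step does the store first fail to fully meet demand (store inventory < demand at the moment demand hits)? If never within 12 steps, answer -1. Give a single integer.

Step 1: demand=3,sold=3 ship[1->2]=2 ship[0->1]=2 prod=3 -> [9 3 11]
Step 2: demand=3,sold=3 ship[1->2]=2 ship[0->1]=2 prod=3 -> [10 3 10]
Step 3: demand=3,sold=3 ship[1->2]=2 ship[0->1]=2 prod=3 -> [11 3 9]
Step 4: demand=3,sold=3 ship[1->2]=2 ship[0->1]=2 prod=3 -> [12 3 8]
Step 5: demand=3,sold=3 ship[1->2]=2 ship[0->1]=2 prod=3 -> [13 3 7]
Step 6: demand=3,sold=3 ship[1->2]=2 ship[0->1]=2 prod=3 -> [14 3 6]
Step 7: demand=3,sold=3 ship[1->2]=2 ship[0->1]=2 prod=3 -> [15 3 5]
Step 8: demand=3,sold=3 ship[1->2]=2 ship[0->1]=2 prod=3 -> [16 3 4]
Step 9: demand=3,sold=3 ship[1->2]=2 ship[0->1]=2 prod=3 -> [17 3 3]
Step 10: demand=3,sold=3 ship[1->2]=2 ship[0->1]=2 prod=3 -> [18 3 2]
Step 11: demand=3,sold=2 ship[1->2]=2 ship[0->1]=2 prod=3 -> [19 3 2]
Step 12: demand=3,sold=2 ship[1->2]=2 ship[0->1]=2 prod=3 -> [20 3 2]
First stockout at step 11

11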